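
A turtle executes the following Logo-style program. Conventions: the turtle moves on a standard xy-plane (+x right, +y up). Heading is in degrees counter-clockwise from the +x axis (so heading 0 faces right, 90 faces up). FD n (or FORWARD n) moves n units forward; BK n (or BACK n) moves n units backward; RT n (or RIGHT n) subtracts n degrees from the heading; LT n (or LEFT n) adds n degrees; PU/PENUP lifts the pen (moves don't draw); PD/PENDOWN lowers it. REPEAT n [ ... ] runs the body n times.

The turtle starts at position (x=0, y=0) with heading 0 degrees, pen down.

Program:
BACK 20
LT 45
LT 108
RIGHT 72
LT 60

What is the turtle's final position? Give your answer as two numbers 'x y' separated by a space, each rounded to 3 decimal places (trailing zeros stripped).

Executing turtle program step by step:
Start: pos=(0,0), heading=0, pen down
BK 20: (0,0) -> (-20,0) [heading=0, draw]
LT 45: heading 0 -> 45
LT 108: heading 45 -> 153
RT 72: heading 153 -> 81
LT 60: heading 81 -> 141
Final: pos=(-20,0), heading=141, 1 segment(s) drawn

Answer: -20 0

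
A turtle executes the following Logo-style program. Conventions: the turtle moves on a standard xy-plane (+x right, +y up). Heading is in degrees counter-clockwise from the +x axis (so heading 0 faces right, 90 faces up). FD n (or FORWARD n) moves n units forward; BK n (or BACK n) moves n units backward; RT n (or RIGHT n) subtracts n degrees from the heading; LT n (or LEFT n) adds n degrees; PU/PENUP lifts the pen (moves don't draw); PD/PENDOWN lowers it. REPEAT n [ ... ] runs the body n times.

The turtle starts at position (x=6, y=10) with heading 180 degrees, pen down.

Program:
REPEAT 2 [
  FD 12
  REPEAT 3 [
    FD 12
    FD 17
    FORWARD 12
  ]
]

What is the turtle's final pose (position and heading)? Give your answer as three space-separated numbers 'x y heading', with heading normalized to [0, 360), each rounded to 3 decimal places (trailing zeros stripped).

Answer: -264 10 180

Derivation:
Executing turtle program step by step:
Start: pos=(6,10), heading=180, pen down
REPEAT 2 [
  -- iteration 1/2 --
  FD 12: (6,10) -> (-6,10) [heading=180, draw]
  REPEAT 3 [
    -- iteration 1/3 --
    FD 12: (-6,10) -> (-18,10) [heading=180, draw]
    FD 17: (-18,10) -> (-35,10) [heading=180, draw]
    FD 12: (-35,10) -> (-47,10) [heading=180, draw]
    -- iteration 2/3 --
    FD 12: (-47,10) -> (-59,10) [heading=180, draw]
    FD 17: (-59,10) -> (-76,10) [heading=180, draw]
    FD 12: (-76,10) -> (-88,10) [heading=180, draw]
    -- iteration 3/3 --
    FD 12: (-88,10) -> (-100,10) [heading=180, draw]
    FD 17: (-100,10) -> (-117,10) [heading=180, draw]
    FD 12: (-117,10) -> (-129,10) [heading=180, draw]
  ]
  -- iteration 2/2 --
  FD 12: (-129,10) -> (-141,10) [heading=180, draw]
  REPEAT 3 [
    -- iteration 1/3 --
    FD 12: (-141,10) -> (-153,10) [heading=180, draw]
    FD 17: (-153,10) -> (-170,10) [heading=180, draw]
    FD 12: (-170,10) -> (-182,10) [heading=180, draw]
    -- iteration 2/3 --
    FD 12: (-182,10) -> (-194,10) [heading=180, draw]
    FD 17: (-194,10) -> (-211,10) [heading=180, draw]
    FD 12: (-211,10) -> (-223,10) [heading=180, draw]
    -- iteration 3/3 --
    FD 12: (-223,10) -> (-235,10) [heading=180, draw]
    FD 17: (-235,10) -> (-252,10) [heading=180, draw]
    FD 12: (-252,10) -> (-264,10) [heading=180, draw]
  ]
]
Final: pos=(-264,10), heading=180, 20 segment(s) drawn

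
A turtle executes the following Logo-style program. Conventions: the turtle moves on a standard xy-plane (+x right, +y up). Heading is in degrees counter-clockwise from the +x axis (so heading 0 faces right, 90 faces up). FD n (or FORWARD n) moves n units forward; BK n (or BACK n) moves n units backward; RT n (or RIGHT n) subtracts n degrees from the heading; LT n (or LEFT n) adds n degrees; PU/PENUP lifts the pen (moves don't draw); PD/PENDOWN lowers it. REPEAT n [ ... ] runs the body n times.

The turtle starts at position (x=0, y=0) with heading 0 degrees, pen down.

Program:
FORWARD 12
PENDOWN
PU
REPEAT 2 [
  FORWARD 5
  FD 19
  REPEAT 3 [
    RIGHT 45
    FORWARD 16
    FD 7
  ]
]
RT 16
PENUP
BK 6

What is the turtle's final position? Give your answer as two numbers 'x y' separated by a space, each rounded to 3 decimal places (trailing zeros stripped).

Answer: -21.888 -39.002

Derivation:
Executing turtle program step by step:
Start: pos=(0,0), heading=0, pen down
FD 12: (0,0) -> (12,0) [heading=0, draw]
PD: pen down
PU: pen up
REPEAT 2 [
  -- iteration 1/2 --
  FD 5: (12,0) -> (17,0) [heading=0, move]
  FD 19: (17,0) -> (36,0) [heading=0, move]
  REPEAT 3 [
    -- iteration 1/3 --
    RT 45: heading 0 -> 315
    FD 16: (36,0) -> (47.314,-11.314) [heading=315, move]
    FD 7: (47.314,-11.314) -> (52.263,-16.263) [heading=315, move]
    -- iteration 2/3 --
    RT 45: heading 315 -> 270
    FD 16: (52.263,-16.263) -> (52.263,-32.263) [heading=270, move]
    FD 7: (52.263,-32.263) -> (52.263,-39.263) [heading=270, move]
    -- iteration 3/3 --
    RT 45: heading 270 -> 225
    FD 16: (52.263,-39.263) -> (40.95,-50.577) [heading=225, move]
    FD 7: (40.95,-50.577) -> (36,-55.527) [heading=225, move]
  ]
  -- iteration 2/2 --
  FD 5: (36,-55.527) -> (32.464,-59.062) [heading=225, move]
  FD 19: (32.464,-59.062) -> (19.029,-72.497) [heading=225, move]
  REPEAT 3 [
    -- iteration 1/3 --
    RT 45: heading 225 -> 180
    FD 16: (19.029,-72.497) -> (3.029,-72.497) [heading=180, move]
    FD 7: (3.029,-72.497) -> (-3.971,-72.497) [heading=180, move]
    -- iteration 2/3 --
    RT 45: heading 180 -> 135
    FD 16: (-3.971,-72.497) -> (-15.284,-61.184) [heading=135, move]
    FD 7: (-15.284,-61.184) -> (-20.234,-56.234) [heading=135, move]
    -- iteration 3/3 --
    RT 45: heading 135 -> 90
    FD 16: (-20.234,-56.234) -> (-20.234,-40.234) [heading=90, move]
    FD 7: (-20.234,-40.234) -> (-20.234,-33.234) [heading=90, move]
  ]
]
RT 16: heading 90 -> 74
PU: pen up
BK 6: (-20.234,-33.234) -> (-21.888,-39.002) [heading=74, move]
Final: pos=(-21.888,-39.002), heading=74, 1 segment(s) drawn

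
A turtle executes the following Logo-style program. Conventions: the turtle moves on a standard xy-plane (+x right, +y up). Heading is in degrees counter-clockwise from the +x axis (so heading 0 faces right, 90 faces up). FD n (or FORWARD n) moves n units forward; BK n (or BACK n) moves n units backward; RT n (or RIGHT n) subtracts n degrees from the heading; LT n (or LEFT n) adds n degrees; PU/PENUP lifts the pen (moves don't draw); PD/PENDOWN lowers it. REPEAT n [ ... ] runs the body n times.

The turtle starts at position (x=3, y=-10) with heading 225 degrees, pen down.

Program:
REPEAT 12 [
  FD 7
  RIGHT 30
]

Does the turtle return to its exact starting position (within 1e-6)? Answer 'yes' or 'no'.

Answer: yes

Derivation:
Executing turtle program step by step:
Start: pos=(3,-10), heading=225, pen down
REPEAT 12 [
  -- iteration 1/12 --
  FD 7: (3,-10) -> (-1.95,-14.95) [heading=225, draw]
  RT 30: heading 225 -> 195
  -- iteration 2/12 --
  FD 7: (-1.95,-14.95) -> (-8.711,-16.761) [heading=195, draw]
  RT 30: heading 195 -> 165
  -- iteration 3/12 --
  FD 7: (-8.711,-16.761) -> (-15.473,-14.95) [heading=165, draw]
  RT 30: heading 165 -> 135
  -- iteration 4/12 --
  FD 7: (-15.473,-14.95) -> (-20.422,-10) [heading=135, draw]
  RT 30: heading 135 -> 105
  -- iteration 5/12 --
  FD 7: (-20.422,-10) -> (-22.234,-3.239) [heading=105, draw]
  RT 30: heading 105 -> 75
  -- iteration 6/12 --
  FD 7: (-22.234,-3.239) -> (-20.422,3.523) [heading=75, draw]
  RT 30: heading 75 -> 45
  -- iteration 7/12 --
  FD 7: (-20.422,3.523) -> (-15.473,8.473) [heading=45, draw]
  RT 30: heading 45 -> 15
  -- iteration 8/12 --
  FD 7: (-15.473,8.473) -> (-8.711,10.284) [heading=15, draw]
  RT 30: heading 15 -> 345
  -- iteration 9/12 --
  FD 7: (-8.711,10.284) -> (-1.95,8.473) [heading=345, draw]
  RT 30: heading 345 -> 315
  -- iteration 10/12 --
  FD 7: (-1.95,8.473) -> (3,3.523) [heading=315, draw]
  RT 30: heading 315 -> 285
  -- iteration 11/12 --
  FD 7: (3,3.523) -> (4.812,-3.239) [heading=285, draw]
  RT 30: heading 285 -> 255
  -- iteration 12/12 --
  FD 7: (4.812,-3.239) -> (3,-10) [heading=255, draw]
  RT 30: heading 255 -> 225
]
Final: pos=(3,-10), heading=225, 12 segment(s) drawn

Start position: (3, -10)
Final position: (3, -10)
Distance = 0; < 1e-6 -> CLOSED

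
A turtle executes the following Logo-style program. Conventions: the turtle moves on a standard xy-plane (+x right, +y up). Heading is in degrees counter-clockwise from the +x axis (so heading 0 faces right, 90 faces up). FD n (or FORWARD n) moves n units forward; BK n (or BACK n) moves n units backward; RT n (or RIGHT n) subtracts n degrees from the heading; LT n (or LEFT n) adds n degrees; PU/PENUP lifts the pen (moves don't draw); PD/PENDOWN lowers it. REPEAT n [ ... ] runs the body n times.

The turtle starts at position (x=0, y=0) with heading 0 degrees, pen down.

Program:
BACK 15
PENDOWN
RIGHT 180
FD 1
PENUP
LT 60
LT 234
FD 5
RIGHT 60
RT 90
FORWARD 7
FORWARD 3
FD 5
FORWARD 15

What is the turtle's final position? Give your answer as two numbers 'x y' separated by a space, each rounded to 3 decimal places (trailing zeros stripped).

Answer: 6.237 -13.066

Derivation:
Executing turtle program step by step:
Start: pos=(0,0), heading=0, pen down
BK 15: (0,0) -> (-15,0) [heading=0, draw]
PD: pen down
RT 180: heading 0 -> 180
FD 1: (-15,0) -> (-16,0) [heading=180, draw]
PU: pen up
LT 60: heading 180 -> 240
LT 234: heading 240 -> 114
FD 5: (-16,0) -> (-18.034,4.568) [heading=114, move]
RT 60: heading 114 -> 54
RT 90: heading 54 -> 324
FD 7: (-18.034,4.568) -> (-12.371,0.453) [heading=324, move]
FD 3: (-12.371,0.453) -> (-9.944,-1.31) [heading=324, move]
FD 5: (-9.944,-1.31) -> (-5.898,-4.249) [heading=324, move]
FD 15: (-5.898,-4.249) -> (6.237,-13.066) [heading=324, move]
Final: pos=(6.237,-13.066), heading=324, 2 segment(s) drawn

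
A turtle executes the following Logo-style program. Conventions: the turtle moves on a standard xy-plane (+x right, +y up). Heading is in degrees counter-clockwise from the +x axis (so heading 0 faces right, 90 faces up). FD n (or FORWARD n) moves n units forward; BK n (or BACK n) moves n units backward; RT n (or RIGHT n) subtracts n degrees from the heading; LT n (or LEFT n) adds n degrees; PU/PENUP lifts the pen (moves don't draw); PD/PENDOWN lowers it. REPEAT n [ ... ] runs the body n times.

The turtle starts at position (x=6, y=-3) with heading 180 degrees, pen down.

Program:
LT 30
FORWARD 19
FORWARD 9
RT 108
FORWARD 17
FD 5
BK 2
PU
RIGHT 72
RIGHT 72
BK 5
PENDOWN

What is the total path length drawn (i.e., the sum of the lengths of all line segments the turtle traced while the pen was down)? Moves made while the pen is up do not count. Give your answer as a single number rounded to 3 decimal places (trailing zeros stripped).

Executing turtle program step by step:
Start: pos=(6,-3), heading=180, pen down
LT 30: heading 180 -> 210
FD 19: (6,-3) -> (-10.454,-12.5) [heading=210, draw]
FD 9: (-10.454,-12.5) -> (-18.249,-17) [heading=210, draw]
RT 108: heading 210 -> 102
FD 17: (-18.249,-17) -> (-21.783,-0.371) [heading=102, draw]
FD 5: (-21.783,-0.371) -> (-22.823,4.519) [heading=102, draw]
BK 2: (-22.823,4.519) -> (-22.407,2.563) [heading=102, draw]
PU: pen up
RT 72: heading 102 -> 30
RT 72: heading 30 -> 318
BK 5: (-22.407,2.563) -> (-26.123,5.909) [heading=318, move]
PD: pen down
Final: pos=(-26.123,5.909), heading=318, 5 segment(s) drawn

Segment lengths:
  seg 1: (6,-3) -> (-10.454,-12.5), length = 19
  seg 2: (-10.454,-12.5) -> (-18.249,-17), length = 9
  seg 3: (-18.249,-17) -> (-21.783,-0.371), length = 17
  seg 4: (-21.783,-0.371) -> (-22.823,4.519), length = 5
  seg 5: (-22.823,4.519) -> (-22.407,2.563), length = 2
Total = 52

Answer: 52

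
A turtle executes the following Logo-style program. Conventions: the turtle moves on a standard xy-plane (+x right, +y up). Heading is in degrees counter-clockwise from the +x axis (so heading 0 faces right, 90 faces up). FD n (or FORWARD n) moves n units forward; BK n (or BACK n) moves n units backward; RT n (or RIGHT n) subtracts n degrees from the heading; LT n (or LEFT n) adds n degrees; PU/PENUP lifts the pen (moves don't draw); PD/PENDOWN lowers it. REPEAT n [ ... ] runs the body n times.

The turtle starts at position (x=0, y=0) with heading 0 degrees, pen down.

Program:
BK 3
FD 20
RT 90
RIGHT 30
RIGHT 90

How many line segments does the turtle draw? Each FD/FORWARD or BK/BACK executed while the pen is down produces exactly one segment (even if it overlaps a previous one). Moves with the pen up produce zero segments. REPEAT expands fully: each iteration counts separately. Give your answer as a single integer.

Executing turtle program step by step:
Start: pos=(0,0), heading=0, pen down
BK 3: (0,0) -> (-3,0) [heading=0, draw]
FD 20: (-3,0) -> (17,0) [heading=0, draw]
RT 90: heading 0 -> 270
RT 30: heading 270 -> 240
RT 90: heading 240 -> 150
Final: pos=(17,0), heading=150, 2 segment(s) drawn
Segments drawn: 2

Answer: 2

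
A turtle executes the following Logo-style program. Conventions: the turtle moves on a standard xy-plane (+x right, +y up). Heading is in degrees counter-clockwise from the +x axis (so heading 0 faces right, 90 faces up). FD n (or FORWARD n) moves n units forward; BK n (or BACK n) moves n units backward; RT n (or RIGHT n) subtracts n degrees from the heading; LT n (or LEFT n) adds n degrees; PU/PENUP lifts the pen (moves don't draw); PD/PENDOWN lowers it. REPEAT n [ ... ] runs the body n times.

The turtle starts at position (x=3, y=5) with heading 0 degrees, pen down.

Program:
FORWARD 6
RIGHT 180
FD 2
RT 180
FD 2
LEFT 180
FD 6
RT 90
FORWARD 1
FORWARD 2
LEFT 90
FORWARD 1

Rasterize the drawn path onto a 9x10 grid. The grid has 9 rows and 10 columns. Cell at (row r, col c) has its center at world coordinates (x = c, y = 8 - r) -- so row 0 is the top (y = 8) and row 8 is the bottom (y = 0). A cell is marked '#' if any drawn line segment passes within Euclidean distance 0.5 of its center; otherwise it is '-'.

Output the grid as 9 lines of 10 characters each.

Answer: --##------
---#------
---#------
---#######
----------
----------
----------
----------
----------

Derivation:
Segment 0: (3,5) -> (9,5)
Segment 1: (9,5) -> (7,5)
Segment 2: (7,5) -> (9,5)
Segment 3: (9,5) -> (3,5)
Segment 4: (3,5) -> (3,6)
Segment 5: (3,6) -> (3,8)
Segment 6: (3,8) -> (2,8)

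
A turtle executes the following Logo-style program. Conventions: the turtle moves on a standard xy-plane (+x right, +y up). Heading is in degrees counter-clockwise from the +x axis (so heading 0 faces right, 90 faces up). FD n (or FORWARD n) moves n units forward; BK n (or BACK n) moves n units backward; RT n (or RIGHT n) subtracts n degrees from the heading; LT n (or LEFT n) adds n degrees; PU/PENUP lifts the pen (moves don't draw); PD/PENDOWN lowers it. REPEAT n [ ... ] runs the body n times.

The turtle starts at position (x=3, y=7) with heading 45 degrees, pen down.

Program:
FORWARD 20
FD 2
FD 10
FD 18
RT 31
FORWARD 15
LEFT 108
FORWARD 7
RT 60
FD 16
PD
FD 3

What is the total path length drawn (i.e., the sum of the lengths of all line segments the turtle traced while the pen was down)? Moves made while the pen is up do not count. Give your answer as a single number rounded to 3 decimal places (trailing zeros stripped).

Executing turtle program step by step:
Start: pos=(3,7), heading=45, pen down
FD 20: (3,7) -> (17.142,21.142) [heading=45, draw]
FD 2: (17.142,21.142) -> (18.556,22.556) [heading=45, draw]
FD 10: (18.556,22.556) -> (25.627,29.627) [heading=45, draw]
FD 18: (25.627,29.627) -> (38.355,42.355) [heading=45, draw]
RT 31: heading 45 -> 14
FD 15: (38.355,42.355) -> (52.91,45.984) [heading=14, draw]
LT 108: heading 14 -> 122
FD 7: (52.91,45.984) -> (49.2,51.921) [heading=122, draw]
RT 60: heading 122 -> 62
FD 16: (49.2,51.921) -> (56.712,66.048) [heading=62, draw]
PD: pen down
FD 3: (56.712,66.048) -> (58.12,68.697) [heading=62, draw]
Final: pos=(58.12,68.697), heading=62, 8 segment(s) drawn

Segment lengths:
  seg 1: (3,7) -> (17.142,21.142), length = 20
  seg 2: (17.142,21.142) -> (18.556,22.556), length = 2
  seg 3: (18.556,22.556) -> (25.627,29.627), length = 10
  seg 4: (25.627,29.627) -> (38.355,42.355), length = 18
  seg 5: (38.355,42.355) -> (52.91,45.984), length = 15
  seg 6: (52.91,45.984) -> (49.2,51.921), length = 7
  seg 7: (49.2,51.921) -> (56.712,66.048), length = 16
  seg 8: (56.712,66.048) -> (58.12,68.697), length = 3
Total = 91

Answer: 91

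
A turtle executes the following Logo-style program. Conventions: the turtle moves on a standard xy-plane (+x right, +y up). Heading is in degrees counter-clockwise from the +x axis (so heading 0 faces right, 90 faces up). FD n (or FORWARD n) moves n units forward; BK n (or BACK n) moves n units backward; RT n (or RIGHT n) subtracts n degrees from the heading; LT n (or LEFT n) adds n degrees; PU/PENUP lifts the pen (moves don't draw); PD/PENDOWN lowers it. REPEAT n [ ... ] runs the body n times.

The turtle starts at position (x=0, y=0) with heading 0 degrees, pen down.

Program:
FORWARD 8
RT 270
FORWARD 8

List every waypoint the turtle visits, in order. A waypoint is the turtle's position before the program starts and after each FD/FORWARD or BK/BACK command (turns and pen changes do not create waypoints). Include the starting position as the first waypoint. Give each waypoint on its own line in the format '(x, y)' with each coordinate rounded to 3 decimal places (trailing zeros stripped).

Answer: (0, 0)
(8, 0)
(8, 8)

Derivation:
Executing turtle program step by step:
Start: pos=(0,0), heading=0, pen down
FD 8: (0,0) -> (8,0) [heading=0, draw]
RT 270: heading 0 -> 90
FD 8: (8,0) -> (8,8) [heading=90, draw]
Final: pos=(8,8), heading=90, 2 segment(s) drawn
Waypoints (3 total):
(0, 0)
(8, 0)
(8, 8)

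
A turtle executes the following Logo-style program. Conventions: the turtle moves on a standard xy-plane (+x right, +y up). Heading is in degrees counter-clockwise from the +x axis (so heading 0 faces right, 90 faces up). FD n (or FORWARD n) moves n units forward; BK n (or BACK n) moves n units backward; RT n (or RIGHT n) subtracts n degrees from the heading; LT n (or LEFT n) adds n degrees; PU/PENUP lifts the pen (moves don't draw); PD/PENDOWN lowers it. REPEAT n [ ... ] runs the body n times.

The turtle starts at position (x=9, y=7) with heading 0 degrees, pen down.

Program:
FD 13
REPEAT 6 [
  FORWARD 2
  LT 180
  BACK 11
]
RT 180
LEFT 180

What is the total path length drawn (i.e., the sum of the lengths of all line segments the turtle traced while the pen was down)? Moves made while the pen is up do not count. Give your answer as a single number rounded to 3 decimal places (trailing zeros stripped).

Executing turtle program step by step:
Start: pos=(9,7), heading=0, pen down
FD 13: (9,7) -> (22,7) [heading=0, draw]
REPEAT 6 [
  -- iteration 1/6 --
  FD 2: (22,7) -> (24,7) [heading=0, draw]
  LT 180: heading 0 -> 180
  BK 11: (24,7) -> (35,7) [heading=180, draw]
  -- iteration 2/6 --
  FD 2: (35,7) -> (33,7) [heading=180, draw]
  LT 180: heading 180 -> 0
  BK 11: (33,7) -> (22,7) [heading=0, draw]
  -- iteration 3/6 --
  FD 2: (22,7) -> (24,7) [heading=0, draw]
  LT 180: heading 0 -> 180
  BK 11: (24,7) -> (35,7) [heading=180, draw]
  -- iteration 4/6 --
  FD 2: (35,7) -> (33,7) [heading=180, draw]
  LT 180: heading 180 -> 0
  BK 11: (33,7) -> (22,7) [heading=0, draw]
  -- iteration 5/6 --
  FD 2: (22,7) -> (24,7) [heading=0, draw]
  LT 180: heading 0 -> 180
  BK 11: (24,7) -> (35,7) [heading=180, draw]
  -- iteration 6/6 --
  FD 2: (35,7) -> (33,7) [heading=180, draw]
  LT 180: heading 180 -> 0
  BK 11: (33,7) -> (22,7) [heading=0, draw]
]
RT 180: heading 0 -> 180
LT 180: heading 180 -> 0
Final: pos=(22,7), heading=0, 13 segment(s) drawn

Segment lengths:
  seg 1: (9,7) -> (22,7), length = 13
  seg 2: (22,7) -> (24,7), length = 2
  seg 3: (24,7) -> (35,7), length = 11
  seg 4: (35,7) -> (33,7), length = 2
  seg 5: (33,7) -> (22,7), length = 11
  seg 6: (22,7) -> (24,7), length = 2
  seg 7: (24,7) -> (35,7), length = 11
  seg 8: (35,7) -> (33,7), length = 2
  seg 9: (33,7) -> (22,7), length = 11
  seg 10: (22,7) -> (24,7), length = 2
  seg 11: (24,7) -> (35,7), length = 11
  seg 12: (35,7) -> (33,7), length = 2
  seg 13: (33,7) -> (22,7), length = 11
Total = 91

Answer: 91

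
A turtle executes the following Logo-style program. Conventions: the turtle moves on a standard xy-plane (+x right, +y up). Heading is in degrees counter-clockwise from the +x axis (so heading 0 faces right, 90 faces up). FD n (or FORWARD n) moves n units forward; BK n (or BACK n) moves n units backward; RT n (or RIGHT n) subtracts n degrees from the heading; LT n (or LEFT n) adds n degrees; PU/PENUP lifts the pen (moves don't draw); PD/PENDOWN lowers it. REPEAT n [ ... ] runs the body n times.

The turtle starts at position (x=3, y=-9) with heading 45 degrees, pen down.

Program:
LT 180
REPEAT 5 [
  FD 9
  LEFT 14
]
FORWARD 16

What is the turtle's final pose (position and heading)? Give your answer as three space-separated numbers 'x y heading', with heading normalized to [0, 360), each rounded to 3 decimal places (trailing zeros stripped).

Executing turtle program step by step:
Start: pos=(3,-9), heading=45, pen down
LT 180: heading 45 -> 225
REPEAT 5 [
  -- iteration 1/5 --
  FD 9: (3,-9) -> (-3.364,-15.364) [heading=225, draw]
  LT 14: heading 225 -> 239
  -- iteration 2/5 --
  FD 9: (-3.364,-15.364) -> (-7.999,-23.078) [heading=239, draw]
  LT 14: heading 239 -> 253
  -- iteration 3/5 --
  FD 9: (-7.999,-23.078) -> (-10.631,-31.685) [heading=253, draw]
  LT 14: heading 253 -> 267
  -- iteration 4/5 --
  FD 9: (-10.631,-31.685) -> (-11.102,-40.673) [heading=267, draw]
  LT 14: heading 267 -> 281
  -- iteration 5/5 --
  FD 9: (-11.102,-40.673) -> (-9.384,-49.508) [heading=281, draw]
  LT 14: heading 281 -> 295
]
FD 16: (-9.384,-49.508) -> (-2.622,-64.008) [heading=295, draw]
Final: pos=(-2.622,-64.008), heading=295, 6 segment(s) drawn

Answer: -2.622 -64.008 295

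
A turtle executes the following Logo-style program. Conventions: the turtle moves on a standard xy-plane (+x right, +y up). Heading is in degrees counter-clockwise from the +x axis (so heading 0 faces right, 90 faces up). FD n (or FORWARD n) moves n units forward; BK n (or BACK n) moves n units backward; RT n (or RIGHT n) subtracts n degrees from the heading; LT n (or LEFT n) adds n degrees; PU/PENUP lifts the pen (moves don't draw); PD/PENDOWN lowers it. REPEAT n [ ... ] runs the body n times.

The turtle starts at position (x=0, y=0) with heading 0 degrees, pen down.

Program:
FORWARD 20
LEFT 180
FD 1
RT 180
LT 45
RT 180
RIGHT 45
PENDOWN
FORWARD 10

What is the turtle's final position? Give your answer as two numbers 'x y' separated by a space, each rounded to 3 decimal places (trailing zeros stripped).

Answer: 9 0

Derivation:
Executing turtle program step by step:
Start: pos=(0,0), heading=0, pen down
FD 20: (0,0) -> (20,0) [heading=0, draw]
LT 180: heading 0 -> 180
FD 1: (20,0) -> (19,0) [heading=180, draw]
RT 180: heading 180 -> 0
LT 45: heading 0 -> 45
RT 180: heading 45 -> 225
RT 45: heading 225 -> 180
PD: pen down
FD 10: (19,0) -> (9,0) [heading=180, draw]
Final: pos=(9,0), heading=180, 3 segment(s) drawn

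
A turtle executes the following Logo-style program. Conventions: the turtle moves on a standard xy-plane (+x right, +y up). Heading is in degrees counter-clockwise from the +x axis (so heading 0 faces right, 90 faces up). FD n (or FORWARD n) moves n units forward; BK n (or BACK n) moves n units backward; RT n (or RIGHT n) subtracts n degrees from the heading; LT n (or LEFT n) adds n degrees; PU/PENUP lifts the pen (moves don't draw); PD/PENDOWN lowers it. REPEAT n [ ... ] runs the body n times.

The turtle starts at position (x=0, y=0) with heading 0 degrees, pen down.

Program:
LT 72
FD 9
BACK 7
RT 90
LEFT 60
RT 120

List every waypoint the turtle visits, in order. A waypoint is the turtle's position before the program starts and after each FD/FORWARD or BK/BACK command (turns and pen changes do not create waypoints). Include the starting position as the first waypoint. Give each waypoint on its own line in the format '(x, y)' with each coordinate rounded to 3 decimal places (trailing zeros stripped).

Answer: (0, 0)
(2.781, 8.56)
(0.618, 1.902)

Derivation:
Executing turtle program step by step:
Start: pos=(0,0), heading=0, pen down
LT 72: heading 0 -> 72
FD 9: (0,0) -> (2.781,8.56) [heading=72, draw]
BK 7: (2.781,8.56) -> (0.618,1.902) [heading=72, draw]
RT 90: heading 72 -> 342
LT 60: heading 342 -> 42
RT 120: heading 42 -> 282
Final: pos=(0.618,1.902), heading=282, 2 segment(s) drawn
Waypoints (3 total):
(0, 0)
(2.781, 8.56)
(0.618, 1.902)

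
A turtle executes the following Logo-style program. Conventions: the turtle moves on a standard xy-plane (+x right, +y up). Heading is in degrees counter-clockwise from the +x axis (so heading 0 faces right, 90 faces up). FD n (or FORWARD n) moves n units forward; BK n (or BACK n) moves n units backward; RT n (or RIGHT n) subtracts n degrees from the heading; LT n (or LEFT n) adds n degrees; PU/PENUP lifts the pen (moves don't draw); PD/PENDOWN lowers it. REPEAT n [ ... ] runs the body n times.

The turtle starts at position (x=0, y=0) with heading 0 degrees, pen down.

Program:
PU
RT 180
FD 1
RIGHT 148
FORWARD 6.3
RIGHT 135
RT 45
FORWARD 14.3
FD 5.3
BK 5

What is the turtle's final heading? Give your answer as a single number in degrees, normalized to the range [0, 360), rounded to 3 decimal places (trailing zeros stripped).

Answer: 212

Derivation:
Executing turtle program step by step:
Start: pos=(0,0), heading=0, pen down
PU: pen up
RT 180: heading 0 -> 180
FD 1: (0,0) -> (-1,0) [heading=180, move]
RT 148: heading 180 -> 32
FD 6.3: (-1,0) -> (4.343,3.338) [heading=32, move]
RT 135: heading 32 -> 257
RT 45: heading 257 -> 212
FD 14.3: (4.343,3.338) -> (-7.784,-4.239) [heading=212, move]
FD 5.3: (-7.784,-4.239) -> (-12.279,-7.048) [heading=212, move]
BK 5: (-12.279,-7.048) -> (-8.039,-4.398) [heading=212, move]
Final: pos=(-8.039,-4.398), heading=212, 0 segment(s) drawn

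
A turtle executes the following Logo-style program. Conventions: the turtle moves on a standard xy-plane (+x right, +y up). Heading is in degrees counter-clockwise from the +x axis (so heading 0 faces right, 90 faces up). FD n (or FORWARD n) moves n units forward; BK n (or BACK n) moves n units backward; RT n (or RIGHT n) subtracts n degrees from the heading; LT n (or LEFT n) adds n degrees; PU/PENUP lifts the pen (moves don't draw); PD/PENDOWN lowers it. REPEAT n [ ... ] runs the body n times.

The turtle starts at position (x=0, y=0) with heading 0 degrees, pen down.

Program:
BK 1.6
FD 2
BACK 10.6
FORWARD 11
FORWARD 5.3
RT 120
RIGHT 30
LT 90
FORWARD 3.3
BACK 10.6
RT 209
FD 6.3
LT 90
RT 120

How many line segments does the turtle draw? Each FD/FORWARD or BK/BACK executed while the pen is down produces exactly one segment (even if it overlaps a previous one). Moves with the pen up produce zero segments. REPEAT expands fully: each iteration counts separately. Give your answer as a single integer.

Executing turtle program step by step:
Start: pos=(0,0), heading=0, pen down
BK 1.6: (0,0) -> (-1.6,0) [heading=0, draw]
FD 2: (-1.6,0) -> (0.4,0) [heading=0, draw]
BK 10.6: (0.4,0) -> (-10.2,0) [heading=0, draw]
FD 11: (-10.2,0) -> (0.8,0) [heading=0, draw]
FD 5.3: (0.8,0) -> (6.1,0) [heading=0, draw]
RT 120: heading 0 -> 240
RT 30: heading 240 -> 210
LT 90: heading 210 -> 300
FD 3.3: (6.1,0) -> (7.75,-2.858) [heading=300, draw]
BK 10.6: (7.75,-2.858) -> (2.45,6.322) [heading=300, draw]
RT 209: heading 300 -> 91
FD 6.3: (2.45,6.322) -> (2.34,12.621) [heading=91, draw]
LT 90: heading 91 -> 181
RT 120: heading 181 -> 61
Final: pos=(2.34,12.621), heading=61, 8 segment(s) drawn
Segments drawn: 8

Answer: 8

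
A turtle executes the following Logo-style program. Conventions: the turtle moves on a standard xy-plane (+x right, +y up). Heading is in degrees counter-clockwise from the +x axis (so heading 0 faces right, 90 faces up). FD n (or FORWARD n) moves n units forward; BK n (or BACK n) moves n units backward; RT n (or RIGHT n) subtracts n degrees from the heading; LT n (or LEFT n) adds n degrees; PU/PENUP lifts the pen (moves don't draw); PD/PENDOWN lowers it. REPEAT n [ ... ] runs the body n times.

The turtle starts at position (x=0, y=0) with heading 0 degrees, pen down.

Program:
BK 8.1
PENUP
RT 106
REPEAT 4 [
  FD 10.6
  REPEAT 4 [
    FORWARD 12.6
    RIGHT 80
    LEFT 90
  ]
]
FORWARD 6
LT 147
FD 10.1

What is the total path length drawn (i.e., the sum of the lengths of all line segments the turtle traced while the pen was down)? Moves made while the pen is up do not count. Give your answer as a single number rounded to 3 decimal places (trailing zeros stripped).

Answer: 8.1

Derivation:
Executing turtle program step by step:
Start: pos=(0,0), heading=0, pen down
BK 8.1: (0,0) -> (-8.1,0) [heading=0, draw]
PU: pen up
RT 106: heading 0 -> 254
REPEAT 4 [
  -- iteration 1/4 --
  FD 10.6: (-8.1,0) -> (-11.022,-10.189) [heading=254, move]
  REPEAT 4 [
    -- iteration 1/4 --
    FD 12.6: (-11.022,-10.189) -> (-14.495,-22.301) [heading=254, move]
    RT 80: heading 254 -> 174
    LT 90: heading 174 -> 264
    -- iteration 2/4 --
    FD 12.6: (-14.495,-22.301) -> (-15.812,-34.832) [heading=264, move]
    RT 80: heading 264 -> 184
    LT 90: heading 184 -> 274
    -- iteration 3/4 --
    FD 12.6: (-15.812,-34.832) -> (-14.933,-47.402) [heading=274, move]
    RT 80: heading 274 -> 194
    LT 90: heading 194 -> 284
    -- iteration 4/4 --
    FD 12.6: (-14.933,-47.402) -> (-11.885,-59.627) [heading=284, move]
    RT 80: heading 284 -> 204
    LT 90: heading 204 -> 294
  ]
  -- iteration 2/4 --
  FD 10.6: (-11.885,-59.627) -> (-7.573,-69.311) [heading=294, move]
  REPEAT 4 [
    -- iteration 1/4 --
    FD 12.6: (-7.573,-69.311) -> (-2.448,-80.822) [heading=294, move]
    RT 80: heading 294 -> 214
    LT 90: heading 214 -> 304
    -- iteration 2/4 --
    FD 12.6: (-2.448,-80.822) -> (4.597,-91.267) [heading=304, move]
    RT 80: heading 304 -> 224
    LT 90: heading 224 -> 314
    -- iteration 3/4 --
    FD 12.6: (4.597,-91.267) -> (13.35,-100.331) [heading=314, move]
    RT 80: heading 314 -> 234
    LT 90: heading 234 -> 324
    -- iteration 4/4 --
    FD 12.6: (13.35,-100.331) -> (23.544,-107.737) [heading=324, move]
    RT 80: heading 324 -> 244
    LT 90: heading 244 -> 334
  ]
  -- iteration 3/4 --
  FD 10.6: (23.544,-107.737) -> (33.071,-112.384) [heading=334, move]
  REPEAT 4 [
    -- iteration 1/4 --
    FD 12.6: (33.071,-112.384) -> (44.396,-117.907) [heading=334, move]
    RT 80: heading 334 -> 254
    LT 90: heading 254 -> 344
    -- iteration 2/4 --
    FD 12.6: (44.396,-117.907) -> (56.508,-121.38) [heading=344, move]
    RT 80: heading 344 -> 264
    LT 90: heading 264 -> 354
    -- iteration 3/4 --
    FD 12.6: (56.508,-121.38) -> (69.039,-122.697) [heading=354, move]
    RT 80: heading 354 -> 274
    LT 90: heading 274 -> 4
    -- iteration 4/4 --
    FD 12.6: (69.039,-122.697) -> (81.608,-121.819) [heading=4, move]
    RT 80: heading 4 -> 284
    LT 90: heading 284 -> 14
  ]
  -- iteration 4/4 --
  FD 10.6: (81.608,-121.819) -> (91.893,-119.254) [heading=14, move]
  REPEAT 4 [
    -- iteration 1/4 --
    FD 12.6: (91.893,-119.254) -> (104.119,-116.206) [heading=14, move]
    RT 80: heading 14 -> 294
    LT 90: heading 294 -> 24
    -- iteration 2/4 --
    FD 12.6: (104.119,-116.206) -> (115.629,-111.081) [heading=24, move]
    RT 80: heading 24 -> 304
    LT 90: heading 304 -> 34
    -- iteration 3/4 --
    FD 12.6: (115.629,-111.081) -> (126.075,-104.035) [heading=34, move]
    RT 80: heading 34 -> 314
    LT 90: heading 314 -> 44
    -- iteration 4/4 --
    FD 12.6: (126.075,-104.035) -> (135.139,-95.283) [heading=44, move]
    RT 80: heading 44 -> 324
    LT 90: heading 324 -> 54
  ]
]
FD 6: (135.139,-95.283) -> (138.666,-90.428) [heading=54, move]
LT 147: heading 54 -> 201
FD 10.1: (138.666,-90.428) -> (129.237,-94.048) [heading=201, move]
Final: pos=(129.237,-94.048), heading=201, 1 segment(s) drawn

Segment lengths:
  seg 1: (0,0) -> (-8.1,0), length = 8.1
Total = 8.1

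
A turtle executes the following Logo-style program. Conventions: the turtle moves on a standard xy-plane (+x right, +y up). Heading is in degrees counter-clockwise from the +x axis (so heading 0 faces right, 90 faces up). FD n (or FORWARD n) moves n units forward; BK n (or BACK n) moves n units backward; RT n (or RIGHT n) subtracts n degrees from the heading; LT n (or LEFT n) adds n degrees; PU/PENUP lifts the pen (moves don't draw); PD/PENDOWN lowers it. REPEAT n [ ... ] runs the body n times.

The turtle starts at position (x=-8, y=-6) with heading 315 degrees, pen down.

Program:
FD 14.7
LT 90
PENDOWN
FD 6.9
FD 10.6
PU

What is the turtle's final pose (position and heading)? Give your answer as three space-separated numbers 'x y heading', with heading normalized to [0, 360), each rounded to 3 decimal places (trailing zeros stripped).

Executing turtle program step by step:
Start: pos=(-8,-6), heading=315, pen down
FD 14.7: (-8,-6) -> (2.394,-16.394) [heading=315, draw]
LT 90: heading 315 -> 45
PD: pen down
FD 6.9: (2.394,-16.394) -> (7.274,-11.515) [heading=45, draw]
FD 10.6: (7.274,-11.515) -> (14.769,-4.02) [heading=45, draw]
PU: pen up
Final: pos=(14.769,-4.02), heading=45, 3 segment(s) drawn

Answer: 14.769 -4.02 45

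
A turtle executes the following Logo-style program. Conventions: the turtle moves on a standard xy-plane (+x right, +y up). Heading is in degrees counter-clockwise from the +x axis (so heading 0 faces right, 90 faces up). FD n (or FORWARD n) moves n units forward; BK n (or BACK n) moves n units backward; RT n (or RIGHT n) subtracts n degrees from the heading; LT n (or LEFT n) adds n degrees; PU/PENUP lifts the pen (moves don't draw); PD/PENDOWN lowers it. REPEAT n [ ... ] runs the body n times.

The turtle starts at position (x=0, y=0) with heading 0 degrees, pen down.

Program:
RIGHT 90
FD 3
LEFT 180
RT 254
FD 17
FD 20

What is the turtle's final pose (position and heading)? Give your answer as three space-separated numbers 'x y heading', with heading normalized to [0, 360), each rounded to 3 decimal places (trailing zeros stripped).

Executing turtle program step by step:
Start: pos=(0,0), heading=0, pen down
RT 90: heading 0 -> 270
FD 3: (0,0) -> (0,-3) [heading=270, draw]
LT 180: heading 270 -> 90
RT 254: heading 90 -> 196
FD 17: (0,-3) -> (-16.341,-7.686) [heading=196, draw]
FD 20: (-16.341,-7.686) -> (-35.567,-13.199) [heading=196, draw]
Final: pos=(-35.567,-13.199), heading=196, 3 segment(s) drawn

Answer: -35.567 -13.199 196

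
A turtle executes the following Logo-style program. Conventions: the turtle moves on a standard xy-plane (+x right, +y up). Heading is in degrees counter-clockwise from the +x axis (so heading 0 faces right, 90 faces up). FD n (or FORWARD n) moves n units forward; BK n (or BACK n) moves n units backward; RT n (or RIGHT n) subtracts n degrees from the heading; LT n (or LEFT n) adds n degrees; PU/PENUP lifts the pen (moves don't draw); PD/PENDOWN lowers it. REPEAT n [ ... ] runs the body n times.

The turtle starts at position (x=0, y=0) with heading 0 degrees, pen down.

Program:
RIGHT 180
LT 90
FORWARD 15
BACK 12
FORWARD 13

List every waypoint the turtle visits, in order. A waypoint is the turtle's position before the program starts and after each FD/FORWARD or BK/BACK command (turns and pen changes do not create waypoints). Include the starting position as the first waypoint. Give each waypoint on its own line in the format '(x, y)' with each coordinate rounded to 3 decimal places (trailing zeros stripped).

Executing turtle program step by step:
Start: pos=(0,0), heading=0, pen down
RT 180: heading 0 -> 180
LT 90: heading 180 -> 270
FD 15: (0,0) -> (0,-15) [heading=270, draw]
BK 12: (0,-15) -> (0,-3) [heading=270, draw]
FD 13: (0,-3) -> (0,-16) [heading=270, draw]
Final: pos=(0,-16), heading=270, 3 segment(s) drawn
Waypoints (4 total):
(0, 0)
(0, -15)
(0, -3)
(0, -16)

Answer: (0, 0)
(0, -15)
(0, -3)
(0, -16)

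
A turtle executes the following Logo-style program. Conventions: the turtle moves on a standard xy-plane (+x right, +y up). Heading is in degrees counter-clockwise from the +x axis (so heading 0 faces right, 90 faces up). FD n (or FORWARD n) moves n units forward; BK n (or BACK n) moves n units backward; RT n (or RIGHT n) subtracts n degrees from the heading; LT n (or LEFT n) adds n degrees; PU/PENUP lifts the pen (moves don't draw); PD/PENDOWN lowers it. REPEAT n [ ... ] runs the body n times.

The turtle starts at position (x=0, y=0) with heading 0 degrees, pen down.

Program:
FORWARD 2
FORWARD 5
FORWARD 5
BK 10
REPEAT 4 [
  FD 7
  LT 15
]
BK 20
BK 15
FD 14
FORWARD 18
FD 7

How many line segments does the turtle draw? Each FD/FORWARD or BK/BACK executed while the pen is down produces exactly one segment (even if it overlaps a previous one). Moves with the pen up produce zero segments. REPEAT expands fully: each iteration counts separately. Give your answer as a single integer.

Executing turtle program step by step:
Start: pos=(0,0), heading=0, pen down
FD 2: (0,0) -> (2,0) [heading=0, draw]
FD 5: (2,0) -> (7,0) [heading=0, draw]
FD 5: (7,0) -> (12,0) [heading=0, draw]
BK 10: (12,0) -> (2,0) [heading=0, draw]
REPEAT 4 [
  -- iteration 1/4 --
  FD 7: (2,0) -> (9,0) [heading=0, draw]
  LT 15: heading 0 -> 15
  -- iteration 2/4 --
  FD 7: (9,0) -> (15.761,1.812) [heading=15, draw]
  LT 15: heading 15 -> 30
  -- iteration 3/4 --
  FD 7: (15.761,1.812) -> (21.824,5.312) [heading=30, draw]
  LT 15: heading 30 -> 45
  -- iteration 4/4 --
  FD 7: (21.824,5.312) -> (26.773,10.261) [heading=45, draw]
  LT 15: heading 45 -> 60
]
BK 20: (26.773,10.261) -> (16.773,-7.059) [heading=60, draw]
BK 15: (16.773,-7.059) -> (9.273,-20.049) [heading=60, draw]
FD 14: (9.273,-20.049) -> (16.273,-7.925) [heading=60, draw]
FD 18: (16.273,-7.925) -> (25.273,7.663) [heading=60, draw]
FD 7: (25.273,7.663) -> (28.773,13.726) [heading=60, draw]
Final: pos=(28.773,13.726), heading=60, 13 segment(s) drawn
Segments drawn: 13

Answer: 13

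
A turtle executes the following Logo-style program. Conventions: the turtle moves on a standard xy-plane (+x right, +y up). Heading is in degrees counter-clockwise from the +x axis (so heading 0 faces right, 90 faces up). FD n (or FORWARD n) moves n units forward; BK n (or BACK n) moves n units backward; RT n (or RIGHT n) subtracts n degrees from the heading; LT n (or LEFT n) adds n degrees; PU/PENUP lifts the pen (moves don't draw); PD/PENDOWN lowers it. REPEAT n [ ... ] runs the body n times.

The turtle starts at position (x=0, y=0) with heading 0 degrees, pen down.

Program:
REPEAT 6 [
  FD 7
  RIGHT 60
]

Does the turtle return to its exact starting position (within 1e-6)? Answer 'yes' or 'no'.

Answer: yes

Derivation:
Executing turtle program step by step:
Start: pos=(0,0), heading=0, pen down
REPEAT 6 [
  -- iteration 1/6 --
  FD 7: (0,0) -> (7,0) [heading=0, draw]
  RT 60: heading 0 -> 300
  -- iteration 2/6 --
  FD 7: (7,0) -> (10.5,-6.062) [heading=300, draw]
  RT 60: heading 300 -> 240
  -- iteration 3/6 --
  FD 7: (10.5,-6.062) -> (7,-12.124) [heading=240, draw]
  RT 60: heading 240 -> 180
  -- iteration 4/6 --
  FD 7: (7,-12.124) -> (0,-12.124) [heading=180, draw]
  RT 60: heading 180 -> 120
  -- iteration 5/6 --
  FD 7: (0,-12.124) -> (-3.5,-6.062) [heading=120, draw]
  RT 60: heading 120 -> 60
  -- iteration 6/6 --
  FD 7: (-3.5,-6.062) -> (0,0) [heading=60, draw]
  RT 60: heading 60 -> 0
]
Final: pos=(0,0), heading=0, 6 segment(s) drawn

Start position: (0, 0)
Final position: (0, 0)
Distance = 0; < 1e-6 -> CLOSED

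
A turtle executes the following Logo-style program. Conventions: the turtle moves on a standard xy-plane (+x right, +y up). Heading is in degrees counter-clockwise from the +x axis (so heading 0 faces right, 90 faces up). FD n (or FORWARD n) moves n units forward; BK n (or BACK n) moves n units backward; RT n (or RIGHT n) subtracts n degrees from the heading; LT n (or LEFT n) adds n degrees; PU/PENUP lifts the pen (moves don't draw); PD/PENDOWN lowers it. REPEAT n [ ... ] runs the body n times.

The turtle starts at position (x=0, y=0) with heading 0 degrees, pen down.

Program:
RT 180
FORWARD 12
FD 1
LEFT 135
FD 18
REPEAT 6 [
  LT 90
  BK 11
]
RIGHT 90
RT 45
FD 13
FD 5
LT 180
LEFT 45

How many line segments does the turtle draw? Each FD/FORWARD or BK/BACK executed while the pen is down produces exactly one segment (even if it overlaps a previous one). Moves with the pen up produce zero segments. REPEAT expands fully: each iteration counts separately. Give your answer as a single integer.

Executing turtle program step by step:
Start: pos=(0,0), heading=0, pen down
RT 180: heading 0 -> 180
FD 12: (0,0) -> (-12,0) [heading=180, draw]
FD 1: (-12,0) -> (-13,0) [heading=180, draw]
LT 135: heading 180 -> 315
FD 18: (-13,0) -> (-0.272,-12.728) [heading=315, draw]
REPEAT 6 [
  -- iteration 1/6 --
  LT 90: heading 315 -> 45
  BK 11: (-0.272,-12.728) -> (-8.05,-20.506) [heading=45, draw]
  -- iteration 2/6 --
  LT 90: heading 45 -> 135
  BK 11: (-8.05,-20.506) -> (-0.272,-28.284) [heading=135, draw]
  -- iteration 3/6 --
  LT 90: heading 135 -> 225
  BK 11: (-0.272,-28.284) -> (7.506,-20.506) [heading=225, draw]
  -- iteration 4/6 --
  LT 90: heading 225 -> 315
  BK 11: (7.506,-20.506) -> (-0.272,-12.728) [heading=315, draw]
  -- iteration 5/6 --
  LT 90: heading 315 -> 45
  BK 11: (-0.272,-12.728) -> (-8.05,-20.506) [heading=45, draw]
  -- iteration 6/6 --
  LT 90: heading 45 -> 135
  BK 11: (-8.05,-20.506) -> (-0.272,-28.284) [heading=135, draw]
]
RT 90: heading 135 -> 45
RT 45: heading 45 -> 0
FD 13: (-0.272,-28.284) -> (12.728,-28.284) [heading=0, draw]
FD 5: (12.728,-28.284) -> (17.728,-28.284) [heading=0, draw]
LT 180: heading 0 -> 180
LT 45: heading 180 -> 225
Final: pos=(17.728,-28.284), heading=225, 11 segment(s) drawn
Segments drawn: 11

Answer: 11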